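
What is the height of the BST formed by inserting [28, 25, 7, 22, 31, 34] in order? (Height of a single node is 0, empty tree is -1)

Insertion order: [28, 25, 7, 22, 31, 34]
Tree (level-order array): [28, 25, 31, 7, None, None, 34, None, 22]
Compute height bottom-up (empty subtree = -1):
  height(22) = 1 + max(-1, -1) = 0
  height(7) = 1 + max(-1, 0) = 1
  height(25) = 1 + max(1, -1) = 2
  height(34) = 1 + max(-1, -1) = 0
  height(31) = 1 + max(-1, 0) = 1
  height(28) = 1 + max(2, 1) = 3
Height = 3


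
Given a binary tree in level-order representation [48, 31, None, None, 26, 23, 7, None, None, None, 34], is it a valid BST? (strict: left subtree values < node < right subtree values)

Level-order array: [48, 31, None, None, 26, 23, 7, None, None, None, 34]
Validate using subtree bounds (lo, hi): at each node, require lo < value < hi,
then recurse left with hi=value and right with lo=value.
Preorder trace (stopping at first violation):
  at node 48 with bounds (-inf, +inf): OK
  at node 31 with bounds (-inf, 48): OK
  at node 26 with bounds (31, 48): VIOLATION
Node 26 violates its bound: not (31 < 26 < 48).
Result: Not a valid BST


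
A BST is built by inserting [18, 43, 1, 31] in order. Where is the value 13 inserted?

Starting tree (level order): [18, 1, 43, None, None, 31]
Insertion path: 18 -> 1
Result: insert 13 as right child of 1
Final tree (level order): [18, 1, 43, None, 13, 31]


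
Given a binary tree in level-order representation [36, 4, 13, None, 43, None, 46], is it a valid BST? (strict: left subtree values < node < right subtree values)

Level-order array: [36, 4, 13, None, 43, None, 46]
Validate using subtree bounds (lo, hi): at each node, require lo < value < hi,
then recurse left with hi=value and right with lo=value.
Preorder trace (stopping at first violation):
  at node 36 with bounds (-inf, +inf): OK
  at node 4 with bounds (-inf, 36): OK
  at node 43 with bounds (4, 36): VIOLATION
Node 43 violates its bound: not (4 < 43 < 36).
Result: Not a valid BST


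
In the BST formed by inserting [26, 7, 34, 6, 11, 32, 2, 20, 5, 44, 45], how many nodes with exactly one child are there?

Tree built from: [26, 7, 34, 6, 11, 32, 2, 20, 5, 44, 45]
Tree (level-order array): [26, 7, 34, 6, 11, 32, 44, 2, None, None, 20, None, None, None, 45, None, 5]
Rule: These are nodes with exactly 1 non-null child.
Per-node child counts:
  node 26: 2 child(ren)
  node 7: 2 child(ren)
  node 6: 1 child(ren)
  node 2: 1 child(ren)
  node 5: 0 child(ren)
  node 11: 1 child(ren)
  node 20: 0 child(ren)
  node 34: 2 child(ren)
  node 32: 0 child(ren)
  node 44: 1 child(ren)
  node 45: 0 child(ren)
Matching nodes: [6, 2, 11, 44]
Count of nodes with exactly one child: 4


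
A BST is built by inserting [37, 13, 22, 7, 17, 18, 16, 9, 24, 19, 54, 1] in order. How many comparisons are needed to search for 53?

Search path for 53: 37 -> 54
Found: False
Comparisons: 2


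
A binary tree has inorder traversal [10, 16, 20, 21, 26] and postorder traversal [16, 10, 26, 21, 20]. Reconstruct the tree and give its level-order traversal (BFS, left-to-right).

Inorder:   [10, 16, 20, 21, 26]
Postorder: [16, 10, 26, 21, 20]
Algorithm: postorder visits root last, so walk postorder right-to-left;
each value is the root of the current inorder slice — split it at that
value, recurse on the right subtree first, then the left.
Recursive splits:
  root=20; inorder splits into left=[10, 16], right=[21, 26]
  root=21; inorder splits into left=[], right=[26]
  root=26; inorder splits into left=[], right=[]
  root=10; inorder splits into left=[], right=[16]
  root=16; inorder splits into left=[], right=[]
Reconstructed level-order: [20, 10, 21, 16, 26]


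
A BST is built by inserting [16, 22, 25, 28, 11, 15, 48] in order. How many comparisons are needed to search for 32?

Search path for 32: 16 -> 22 -> 25 -> 28 -> 48
Found: False
Comparisons: 5


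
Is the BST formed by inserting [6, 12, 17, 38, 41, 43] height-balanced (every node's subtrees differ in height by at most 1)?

Tree (level-order array): [6, None, 12, None, 17, None, 38, None, 41, None, 43]
Definition: a tree is height-balanced if, at every node, |h(left) - h(right)| <= 1 (empty subtree has height -1).
Bottom-up per-node check:
  node 43: h_left=-1, h_right=-1, diff=0 [OK], height=0
  node 41: h_left=-1, h_right=0, diff=1 [OK], height=1
  node 38: h_left=-1, h_right=1, diff=2 [FAIL (|-1-1|=2 > 1)], height=2
  node 17: h_left=-1, h_right=2, diff=3 [FAIL (|-1-2|=3 > 1)], height=3
  node 12: h_left=-1, h_right=3, diff=4 [FAIL (|-1-3|=4 > 1)], height=4
  node 6: h_left=-1, h_right=4, diff=5 [FAIL (|-1-4|=5 > 1)], height=5
Node 38 violates the condition: |-1 - 1| = 2 > 1.
Result: Not balanced


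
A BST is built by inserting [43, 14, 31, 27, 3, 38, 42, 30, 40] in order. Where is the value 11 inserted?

Starting tree (level order): [43, 14, None, 3, 31, None, None, 27, 38, None, 30, None, 42, None, None, 40]
Insertion path: 43 -> 14 -> 3
Result: insert 11 as right child of 3
Final tree (level order): [43, 14, None, 3, 31, None, 11, 27, 38, None, None, None, 30, None, 42, None, None, 40]


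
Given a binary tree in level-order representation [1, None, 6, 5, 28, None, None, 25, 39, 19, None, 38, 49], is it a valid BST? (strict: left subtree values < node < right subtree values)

Level-order array: [1, None, 6, 5, 28, None, None, 25, 39, 19, None, 38, 49]
Validate using subtree bounds (lo, hi): at each node, require lo < value < hi,
then recurse left with hi=value and right with lo=value.
Preorder trace (stopping at first violation):
  at node 1 with bounds (-inf, +inf): OK
  at node 6 with bounds (1, +inf): OK
  at node 5 with bounds (1, 6): OK
  at node 28 with bounds (6, +inf): OK
  at node 25 with bounds (6, 28): OK
  at node 19 with bounds (6, 25): OK
  at node 39 with bounds (28, +inf): OK
  at node 38 with bounds (28, 39): OK
  at node 49 with bounds (39, +inf): OK
No violation found at any node.
Result: Valid BST


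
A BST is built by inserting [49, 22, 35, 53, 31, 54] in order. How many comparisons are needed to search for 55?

Search path for 55: 49 -> 53 -> 54
Found: False
Comparisons: 3


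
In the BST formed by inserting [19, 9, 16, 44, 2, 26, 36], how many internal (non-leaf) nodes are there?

Tree built from: [19, 9, 16, 44, 2, 26, 36]
Tree (level-order array): [19, 9, 44, 2, 16, 26, None, None, None, None, None, None, 36]
Rule: An internal node has at least one child.
Per-node child counts:
  node 19: 2 child(ren)
  node 9: 2 child(ren)
  node 2: 0 child(ren)
  node 16: 0 child(ren)
  node 44: 1 child(ren)
  node 26: 1 child(ren)
  node 36: 0 child(ren)
Matching nodes: [19, 9, 44, 26]
Count of internal (non-leaf) nodes: 4


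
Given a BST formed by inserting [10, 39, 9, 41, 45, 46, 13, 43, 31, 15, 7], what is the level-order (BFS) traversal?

Tree insertion order: [10, 39, 9, 41, 45, 46, 13, 43, 31, 15, 7]
Tree (level-order array): [10, 9, 39, 7, None, 13, 41, None, None, None, 31, None, 45, 15, None, 43, 46]
BFS from the root, enqueuing left then right child of each popped node:
  queue [10] -> pop 10, enqueue [9, 39], visited so far: [10]
  queue [9, 39] -> pop 9, enqueue [7], visited so far: [10, 9]
  queue [39, 7] -> pop 39, enqueue [13, 41], visited so far: [10, 9, 39]
  queue [7, 13, 41] -> pop 7, enqueue [none], visited so far: [10, 9, 39, 7]
  queue [13, 41] -> pop 13, enqueue [31], visited so far: [10, 9, 39, 7, 13]
  queue [41, 31] -> pop 41, enqueue [45], visited so far: [10, 9, 39, 7, 13, 41]
  queue [31, 45] -> pop 31, enqueue [15], visited so far: [10, 9, 39, 7, 13, 41, 31]
  queue [45, 15] -> pop 45, enqueue [43, 46], visited so far: [10, 9, 39, 7, 13, 41, 31, 45]
  queue [15, 43, 46] -> pop 15, enqueue [none], visited so far: [10, 9, 39, 7, 13, 41, 31, 45, 15]
  queue [43, 46] -> pop 43, enqueue [none], visited so far: [10, 9, 39, 7, 13, 41, 31, 45, 15, 43]
  queue [46] -> pop 46, enqueue [none], visited so far: [10, 9, 39, 7, 13, 41, 31, 45, 15, 43, 46]
Result: [10, 9, 39, 7, 13, 41, 31, 45, 15, 43, 46]


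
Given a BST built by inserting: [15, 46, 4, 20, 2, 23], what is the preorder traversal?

Tree insertion order: [15, 46, 4, 20, 2, 23]
Tree (level-order array): [15, 4, 46, 2, None, 20, None, None, None, None, 23]
Preorder traversal: [15, 4, 2, 46, 20, 23]


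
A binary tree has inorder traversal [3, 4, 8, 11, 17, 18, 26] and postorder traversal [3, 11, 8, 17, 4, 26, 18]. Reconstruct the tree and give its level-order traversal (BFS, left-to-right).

Inorder:   [3, 4, 8, 11, 17, 18, 26]
Postorder: [3, 11, 8, 17, 4, 26, 18]
Algorithm: postorder visits root last, so walk postorder right-to-left;
each value is the root of the current inorder slice — split it at that
value, recurse on the right subtree first, then the left.
Recursive splits:
  root=18; inorder splits into left=[3, 4, 8, 11, 17], right=[26]
  root=26; inorder splits into left=[], right=[]
  root=4; inorder splits into left=[3], right=[8, 11, 17]
  root=17; inorder splits into left=[8, 11], right=[]
  root=8; inorder splits into left=[], right=[11]
  root=11; inorder splits into left=[], right=[]
  root=3; inorder splits into left=[], right=[]
Reconstructed level-order: [18, 4, 26, 3, 17, 8, 11]


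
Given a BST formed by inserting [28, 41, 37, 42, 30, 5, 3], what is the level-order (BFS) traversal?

Tree insertion order: [28, 41, 37, 42, 30, 5, 3]
Tree (level-order array): [28, 5, 41, 3, None, 37, 42, None, None, 30]
BFS from the root, enqueuing left then right child of each popped node:
  queue [28] -> pop 28, enqueue [5, 41], visited so far: [28]
  queue [5, 41] -> pop 5, enqueue [3], visited so far: [28, 5]
  queue [41, 3] -> pop 41, enqueue [37, 42], visited so far: [28, 5, 41]
  queue [3, 37, 42] -> pop 3, enqueue [none], visited so far: [28, 5, 41, 3]
  queue [37, 42] -> pop 37, enqueue [30], visited so far: [28, 5, 41, 3, 37]
  queue [42, 30] -> pop 42, enqueue [none], visited so far: [28, 5, 41, 3, 37, 42]
  queue [30] -> pop 30, enqueue [none], visited so far: [28, 5, 41, 3, 37, 42, 30]
Result: [28, 5, 41, 3, 37, 42, 30]


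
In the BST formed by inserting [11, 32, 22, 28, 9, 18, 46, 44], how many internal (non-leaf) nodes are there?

Tree built from: [11, 32, 22, 28, 9, 18, 46, 44]
Tree (level-order array): [11, 9, 32, None, None, 22, 46, 18, 28, 44]
Rule: An internal node has at least one child.
Per-node child counts:
  node 11: 2 child(ren)
  node 9: 0 child(ren)
  node 32: 2 child(ren)
  node 22: 2 child(ren)
  node 18: 0 child(ren)
  node 28: 0 child(ren)
  node 46: 1 child(ren)
  node 44: 0 child(ren)
Matching nodes: [11, 32, 22, 46]
Count of internal (non-leaf) nodes: 4


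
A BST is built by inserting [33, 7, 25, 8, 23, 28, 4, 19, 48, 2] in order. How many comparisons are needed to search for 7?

Search path for 7: 33 -> 7
Found: True
Comparisons: 2


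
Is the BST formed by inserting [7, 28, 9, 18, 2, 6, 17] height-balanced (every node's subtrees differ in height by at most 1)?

Tree (level-order array): [7, 2, 28, None, 6, 9, None, None, None, None, 18, 17]
Definition: a tree is height-balanced if, at every node, |h(left) - h(right)| <= 1 (empty subtree has height -1).
Bottom-up per-node check:
  node 6: h_left=-1, h_right=-1, diff=0 [OK], height=0
  node 2: h_left=-1, h_right=0, diff=1 [OK], height=1
  node 17: h_left=-1, h_right=-1, diff=0 [OK], height=0
  node 18: h_left=0, h_right=-1, diff=1 [OK], height=1
  node 9: h_left=-1, h_right=1, diff=2 [FAIL (|-1-1|=2 > 1)], height=2
  node 28: h_left=2, h_right=-1, diff=3 [FAIL (|2--1|=3 > 1)], height=3
  node 7: h_left=1, h_right=3, diff=2 [FAIL (|1-3|=2 > 1)], height=4
Node 9 violates the condition: |-1 - 1| = 2 > 1.
Result: Not balanced


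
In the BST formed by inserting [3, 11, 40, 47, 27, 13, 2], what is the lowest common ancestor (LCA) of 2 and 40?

Tree insertion order: [3, 11, 40, 47, 27, 13, 2]
Tree (level-order array): [3, 2, 11, None, None, None, 40, 27, 47, 13]
In a BST, the LCA of p=2, q=40 is the first node v on the
root-to-leaf path with p <= v <= q (go left if both < v, right if both > v).
Walk from root:
  at 3: 2 <= 3 <= 40, this is the LCA
LCA = 3


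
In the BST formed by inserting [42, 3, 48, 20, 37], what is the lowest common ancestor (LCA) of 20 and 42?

Tree insertion order: [42, 3, 48, 20, 37]
Tree (level-order array): [42, 3, 48, None, 20, None, None, None, 37]
In a BST, the LCA of p=20, q=42 is the first node v on the
root-to-leaf path with p <= v <= q (go left if both < v, right if both > v).
Walk from root:
  at 42: 20 <= 42 <= 42, this is the LCA
LCA = 42


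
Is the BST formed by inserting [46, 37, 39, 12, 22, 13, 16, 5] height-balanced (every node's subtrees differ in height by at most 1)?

Tree (level-order array): [46, 37, None, 12, 39, 5, 22, None, None, None, None, 13, None, None, 16]
Definition: a tree is height-balanced if, at every node, |h(left) - h(right)| <= 1 (empty subtree has height -1).
Bottom-up per-node check:
  node 5: h_left=-1, h_right=-1, diff=0 [OK], height=0
  node 16: h_left=-1, h_right=-1, diff=0 [OK], height=0
  node 13: h_left=-1, h_right=0, diff=1 [OK], height=1
  node 22: h_left=1, h_right=-1, diff=2 [FAIL (|1--1|=2 > 1)], height=2
  node 12: h_left=0, h_right=2, diff=2 [FAIL (|0-2|=2 > 1)], height=3
  node 39: h_left=-1, h_right=-1, diff=0 [OK], height=0
  node 37: h_left=3, h_right=0, diff=3 [FAIL (|3-0|=3 > 1)], height=4
  node 46: h_left=4, h_right=-1, diff=5 [FAIL (|4--1|=5 > 1)], height=5
Node 22 violates the condition: |1 - -1| = 2 > 1.
Result: Not balanced


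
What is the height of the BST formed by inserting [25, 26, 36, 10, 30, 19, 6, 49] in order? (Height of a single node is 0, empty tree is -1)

Insertion order: [25, 26, 36, 10, 30, 19, 6, 49]
Tree (level-order array): [25, 10, 26, 6, 19, None, 36, None, None, None, None, 30, 49]
Compute height bottom-up (empty subtree = -1):
  height(6) = 1 + max(-1, -1) = 0
  height(19) = 1 + max(-1, -1) = 0
  height(10) = 1 + max(0, 0) = 1
  height(30) = 1 + max(-1, -1) = 0
  height(49) = 1 + max(-1, -1) = 0
  height(36) = 1 + max(0, 0) = 1
  height(26) = 1 + max(-1, 1) = 2
  height(25) = 1 + max(1, 2) = 3
Height = 3


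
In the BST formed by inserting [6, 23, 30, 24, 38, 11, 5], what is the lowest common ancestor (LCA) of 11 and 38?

Tree insertion order: [6, 23, 30, 24, 38, 11, 5]
Tree (level-order array): [6, 5, 23, None, None, 11, 30, None, None, 24, 38]
In a BST, the LCA of p=11, q=38 is the first node v on the
root-to-leaf path with p <= v <= q (go left if both < v, right if both > v).
Walk from root:
  at 6: both 11 and 38 > 6, go right
  at 23: 11 <= 23 <= 38, this is the LCA
LCA = 23


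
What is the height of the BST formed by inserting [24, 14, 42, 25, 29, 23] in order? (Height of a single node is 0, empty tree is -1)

Insertion order: [24, 14, 42, 25, 29, 23]
Tree (level-order array): [24, 14, 42, None, 23, 25, None, None, None, None, 29]
Compute height bottom-up (empty subtree = -1):
  height(23) = 1 + max(-1, -1) = 0
  height(14) = 1 + max(-1, 0) = 1
  height(29) = 1 + max(-1, -1) = 0
  height(25) = 1 + max(-1, 0) = 1
  height(42) = 1 + max(1, -1) = 2
  height(24) = 1 + max(1, 2) = 3
Height = 3


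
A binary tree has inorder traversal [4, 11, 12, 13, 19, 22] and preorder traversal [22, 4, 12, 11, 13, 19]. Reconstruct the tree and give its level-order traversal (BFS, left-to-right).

Inorder:  [4, 11, 12, 13, 19, 22]
Preorder: [22, 4, 12, 11, 13, 19]
Algorithm: preorder visits root first, so consume preorder in order;
for each root, split the current inorder slice at that value into
left-subtree inorder and right-subtree inorder, then recurse.
Recursive splits:
  root=22; inorder splits into left=[4, 11, 12, 13, 19], right=[]
  root=4; inorder splits into left=[], right=[11, 12, 13, 19]
  root=12; inorder splits into left=[11], right=[13, 19]
  root=11; inorder splits into left=[], right=[]
  root=13; inorder splits into left=[], right=[19]
  root=19; inorder splits into left=[], right=[]
Reconstructed level-order: [22, 4, 12, 11, 13, 19]


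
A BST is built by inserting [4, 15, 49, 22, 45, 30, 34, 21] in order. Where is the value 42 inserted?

Starting tree (level order): [4, None, 15, None, 49, 22, None, 21, 45, None, None, 30, None, None, 34]
Insertion path: 4 -> 15 -> 49 -> 22 -> 45 -> 30 -> 34
Result: insert 42 as right child of 34
Final tree (level order): [4, None, 15, None, 49, 22, None, 21, 45, None, None, 30, None, None, 34, None, 42]


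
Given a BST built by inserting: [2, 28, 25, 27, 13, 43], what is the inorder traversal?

Tree insertion order: [2, 28, 25, 27, 13, 43]
Tree (level-order array): [2, None, 28, 25, 43, 13, 27]
Inorder traversal: [2, 13, 25, 27, 28, 43]


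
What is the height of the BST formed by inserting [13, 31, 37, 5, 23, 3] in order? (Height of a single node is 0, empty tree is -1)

Insertion order: [13, 31, 37, 5, 23, 3]
Tree (level-order array): [13, 5, 31, 3, None, 23, 37]
Compute height bottom-up (empty subtree = -1):
  height(3) = 1 + max(-1, -1) = 0
  height(5) = 1 + max(0, -1) = 1
  height(23) = 1 + max(-1, -1) = 0
  height(37) = 1 + max(-1, -1) = 0
  height(31) = 1 + max(0, 0) = 1
  height(13) = 1 + max(1, 1) = 2
Height = 2


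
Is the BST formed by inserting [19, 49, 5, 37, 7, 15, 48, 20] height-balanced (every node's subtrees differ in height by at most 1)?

Tree (level-order array): [19, 5, 49, None, 7, 37, None, None, 15, 20, 48]
Definition: a tree is height-balanced if, at every node, |h(left) - h(right)| <= 1 (empty subtree has height -1).
Bottom-up per-node check:
  node 15: h_left=-1, h_right=-1, diff=0 [OK], height=0
  node 7: h_left=-1, h_right=0, diff=1 [OK], height=1
  node 5: h_left=-1, h_right=1, diff=2 [FAIL (|-1-1|=2 > 1)], height=2
  node 20: h_left=-1, h_right=-1, diff=0 [OK], height=0
  node 48: h_left=-1, h_right=-1, diff=0 [OK], height=0
  node 37: h_left=0, h_right=0, diff=0 [OK], height=1
  node 49: h_left=1, h_right=-1, diff=2 [FAIL (|1--1|=2 > 1)], height=2
  node 19: h_left=2, h_right=2, diff=0 [OK], height=3
Node 5 violates the condition: |-1 - 1| = 2 > 1.
Result: Not balanced


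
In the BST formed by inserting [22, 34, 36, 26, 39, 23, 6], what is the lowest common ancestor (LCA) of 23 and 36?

Tree insertion order: [22, 34, 36, 26, 39, 23, 6]
Tree (level-order array): [22, 6, 34, None, None, 26, 36, 23, None, None, 39]
In a BST, the LCA of p=23, q=36 is the first node v on the
root-to-leaf path with p <= v <= q (go left if both < v, right if both > v).
Walk from root:
  at 22: both 23 and 36 > 22, go right
  at 34: 23 <= 34 <= 36, this is the LCA
LCA = 34


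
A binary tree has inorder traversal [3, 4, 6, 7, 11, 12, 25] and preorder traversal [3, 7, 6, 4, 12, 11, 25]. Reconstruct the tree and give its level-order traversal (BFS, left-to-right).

Inorder:  [3, 4, 6, 7, 11, 12, 25]
Preorder: [3, 7, 6, 4, 12, 11, 25]
Algorithm: preorder visits root first, so consume preorder in order;
for each root, split the current inorder slice at that value into
left-subtree inorder and right-subtree inorder, then recurse.
Recursive splits:
  root=3; inorder splits into left=[], right=[4, 6, 7, 11, 12, 25]
  root=7; inorder splits into left=[4, 6], right=[11, 12, 25]
  root=6; inorder splits into left=[4], right=[]
  root=4; inorder splits into left=[], right=[]
  root=12; inorder splits into left=[11], right=[25]
  root=11; inorder splits into left=[], right=[]
  root=25; inorder splits into left=[], right=[]
Reconstructed level-order: [3, 7, 6, 12, 4, 11, 25]


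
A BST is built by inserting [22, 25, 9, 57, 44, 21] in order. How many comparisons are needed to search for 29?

Search path for 29: 22 -> 25 -> 57 -> 44
Found: False
Comparisons: 4


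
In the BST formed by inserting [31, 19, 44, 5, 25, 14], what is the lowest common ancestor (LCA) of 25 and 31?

Tree insertion order: [31, 19, 44, 5, 25, 14]
Tree (level-order array): [31, 19, 44, 5, 25, None, None, None, 14]
In a BST, the LCA of p=25, q=31 is the first node v on the
root-to-leaf path with p <= v <= q (go left if both < v, right if both > v).
Walk from root:
  at 31: 25 <= 31 <= 31, this is the LCA
LCA = 31


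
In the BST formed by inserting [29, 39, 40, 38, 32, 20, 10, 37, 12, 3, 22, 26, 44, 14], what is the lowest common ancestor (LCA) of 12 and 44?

Tree insertion order: [29, 39, 40, 38, 32, 20, 10, 37, 12, 3, 22, 26, 44, 14]
Tree (level-order array): [29, 20, 39, 10, 22, 38, 40, 3, 12, None, 26, 32, None, None, 44, None, None, None, 14, None, None, None, 37]
In a BST, the LCA of p=12, q=44 is the first node v on the
root-to-leaf path with p <= v <= q (go left if both < v, right if both > v).
Walk from root:
  at 29: 12 <= 29 <= 44, this is the LCA
LCA = 29


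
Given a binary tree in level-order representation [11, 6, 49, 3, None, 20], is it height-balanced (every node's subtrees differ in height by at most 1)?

Tree (level-order array): [11, 6, 49, 3, None, 20]
Definition: a tree is height-balanced if, at every node, |h(left) - h(right)| <= 1 (empty subtree has height -1).
Bottom-up per-node check:
  node 3: h_left=-1, h_right=-1, diff=0 [OK], height=0
  node 6: h_left=0, h_right=-1, diff=1 [OK], height=1
  node 20: h_left=-1, h_right=-1, diff=0 [OK], height=0
  node 49: h_left=0, h_right=-1, diff=1 [OK], height=1
  node 11: h_left=1, h_right=1, diff=0 [OK], height=2
All nodes satisfy the balance condition.
Result: Balanced


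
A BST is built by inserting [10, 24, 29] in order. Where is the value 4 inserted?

Starting tree (level order): [10, None, 24, None, 29]
Insertion path: 10
Result: insert 4 as left child of 10
Final tree (level order): [10, 4, 24, None, None, None, 29]


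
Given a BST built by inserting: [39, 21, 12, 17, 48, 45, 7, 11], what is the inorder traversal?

Tree insertion order: [39, 21, 12, 17, 48, 45, 7, 11]
Tree (level-order array): [39, 21, 48, 12, None, 45, None, 7, 17, None, None, None, 11]
Inorder traversal: [7, 11, 12, 17, 21, 39, 45, 48]


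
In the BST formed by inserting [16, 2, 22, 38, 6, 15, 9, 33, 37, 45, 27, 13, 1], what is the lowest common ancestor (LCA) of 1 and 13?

Tree insertion order: [16, 2, 22, 38, 6, 15, 9, 33, 37, 45, 27, 13, 1]
Tree (level-order array): [16, 2, 22, 1, 6, None, 38, None, None, None, 15, 33, 45, 9, None, 27, 37, None, None, None, 13]
In a BST, the LCA of p=1, q=13 is the first node v on the
root-to-leaf path with p <= v <= q (go left if both < v, right if both > v).
Walk from root:
  at 16: both 1 and 13 < 16, go left
  at 2: 1 <= 2 <= 13, this is the LCA
LCA = 2


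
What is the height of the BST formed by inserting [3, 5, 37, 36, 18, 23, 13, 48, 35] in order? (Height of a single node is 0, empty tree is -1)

Insertion order: [3, 5, 37, 36, 18, 23, 13, 48, 35]
Tree (level-order array): [3, None, 5, None, 37, 36, 48, 18, None, None, None, 13, 23, None, None, None, 35]
Compute height bottom-up (empty subtree = -1):
  height(13) = 1 + max(-1, -1) = 0
  height(35) = 1 + max(-1, -1) = 0
  height(23) = 1 + max(-1, 0) = 1
  height(18) = 1 + max(0, 1) = 2
  height(36) = 1 + max(2, -1) = 3
  height(48) = 1 + max(-1, -1) = 0
  height(37) = 1 + max(3, 0) = 4
  height(5) = 1 + max(-1, 4) = 5
  height(3) = 1 + max(-1, 5) = 6
Height = 6


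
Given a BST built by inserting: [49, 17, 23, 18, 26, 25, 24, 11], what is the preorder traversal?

Tree insertion order: [49, 17, 23, 18, 26, 25, 24, 11]
Tree (level-order array): [49, 17, None, 11, 23, None, None, 18, 26, None, None, 25, None, 24]
Preorder traversal: [49, 17, 11, 23, 18, 26, 25, 24]


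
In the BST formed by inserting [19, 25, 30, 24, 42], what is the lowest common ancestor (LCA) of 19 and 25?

Tree insertion order: [19, 25, 30, 24, 42]
Tree (level-order array): [19, None, 25, 24, 30, None, None, None, 42]
In a BST, the LCA of p=19, q=25 is the first node v on the
root-to-leaf path with p <= v <= q (go left if both < v, right if both > v).
Walk from root:
  at 19: 19 <= 19 <= 25, this is the LCA
LCA = 19


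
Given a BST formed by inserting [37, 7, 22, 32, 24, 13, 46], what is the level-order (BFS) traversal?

Tree insertion order: [37, 7, 22, 32, 24, 13, 46]
Tree (level-order array): [37, 7, 46, None, 22, None, None, 13, 32, None, None, 24]
BFS from the root, enqueuing left then right child of each popped node:
  queue [37] -> pop 37, enqueue [7, 46], visited so far: [37]
  queue [7, 46] -> pop 7, enqueue [22], visited so far: [37, 7]
  queue [46, 22] -> pop 46, enqueue [none], visited so far: [37, 7, 46]
  queue [22] -> pop 22, enqueue [13, 32], visited so far: [37, 7, 46, 22]
  queue [13, 32] -> pop 13, enqueue [none], visited so far: [37, 7, 46, 22, 13]
  queue [32] -> pop 32, enqueue [24], visited so far: [37, 7, 46, 22, 13, 32]
  queue [24] -> pop 24, enqueue [none], visited so far: [37, 7, 46, 22, 13, 32, 24]
Result: [37, 7, 46, 22, 13, 32, 24]


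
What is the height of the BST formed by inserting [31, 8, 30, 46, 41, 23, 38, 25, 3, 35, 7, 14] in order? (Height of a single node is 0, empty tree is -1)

Insertion order: [31, 8, 30, 46, 41, 23, 38, 25, 3, 35, 7, 14]
Tree (level-order array): [31, 8, 46, 3, 30, 41, None, None, 7, 23, None, 38, None, None, None, 14, 25, 35]
Compute height bottom-up (empty subtree = -1):
  height(7) = 1 + max(-1, -1) = 0
  height(3) = 1 + max(-1, 0) = 1
  height(14) = 1 + max(-1, -1) = 0
  height(25) = 1 + max(-1, -1) = 0
  height(23) = 1 + max(0, 0) = 1
  height(30) = 1 + max(1, -1) = 2
  height(8) = 1 + max(1, 2) = 3
  height(35) = 1 + max(-1, -1) = 0
  height(38) = 1 + max(0, -1) = 1
  height(41) = 1 + max(1, -1) = 2
  height(46) = 1 + max(2, -1) = 3
  height(31) = 1 + max(3, 3) = 4
Height = 4


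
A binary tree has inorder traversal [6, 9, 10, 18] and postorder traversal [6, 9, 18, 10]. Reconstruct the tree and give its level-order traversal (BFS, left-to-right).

Inorder:   [6, 9, 10, 18]
Postorder: [6, 9, 18, 10]
Algorithm: postorder visits root last, so walk postorder right-to-left;
each value is the root of the current inorder slice — split it at that
value, recurse on the right subtree first, then the left.
Recursive splits:
  root=10; inorder splits into left=[6, 9], right=[18]
  root=18; inorder splits into left=[], right=[]
  root=9; inorder splits into left=[6], right=[]
  root=6; inorder splits into left=[], right=[]
Reconstructed level-order: [10, 9, 18, 6]


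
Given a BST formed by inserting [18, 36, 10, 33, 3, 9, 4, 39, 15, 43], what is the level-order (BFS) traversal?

Tree insertion order: [18, 36, 10, 33, 3, 9, 4, 39, 15, 43]
Tree (level-order array): [18, 10, 36, 3, 15, 33, 39, None, 9, None, None, None, None, None, 43, 4]
BFS from the root, enqueuing left then right child of each popped node:
  queue [18] -> pop 18, enqueue [10, 36], visited so far: [18]
  queue [10, 36] -> pop 10, enqueue [3, 15], visited so far: [18, 10]
  queue [36, 3, 15] -> pop 36, enqueue [33, 39], visited so far: [18, 10, 36]
  queue [3, 15, 33, 39] -> pop 3, enqueue [9], visited so far: [18, 10, 36, 3]
  queue [15, 33, 39, 9] -> pop 15, enqueue [none], visited so far: [18, 10, 36, 3, 15]
  queue [33, 39, 9] -> pop 33, enqueue [none], visited so far: [18, 10, 36, 3, 15, 33]
  queue [39, 9] -> pop 39, enqueue [43], visited so far: [18, 10, 36, 3, 15, 33, 39]
  queue [9, 43] -> pop 9, enqueue [4], visited so far: [18, 10, 36, 3, 15, 33, 39, 9]
  queue [43, 4] -> pop 43, enqueue [none], visited so far: [18, 10, 36, 3, 15, 33, 39, 9, 43]
  queue [4] -> pop 4, enqueue [none], visited so far: [18, 10, 36, 3, 15, 33, 39, 9, 43, 4]
Result: [18, 10, 36, 3, 15, 33, 39, 9, 43, 4]


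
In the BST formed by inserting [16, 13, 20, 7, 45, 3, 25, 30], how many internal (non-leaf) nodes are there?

Tree built from: [16, 13, 20, 7, 45, 3, 25, 30]
Tree (level-order array): [16, 13, 20, 7, None, None, 45, 3, None, 25, None, None, None, None, 30]
Rule: An internal node has at least one child.
Per-node child counts:
  node 16: 2 child(ren)
  node 13: 1 child(ren)
  node 7: 1 child(ren)
  node 3: 0 child(ren)
  node 20: 1 child(ren)
  node 45: 1 child(ren)
  node 25: 1 child(ren)
  node 30: 0 child(ren)
Matching nodes: [16, 13, 7, 20, 45, 25]
Count of internal (non-leaf) nodes: 6


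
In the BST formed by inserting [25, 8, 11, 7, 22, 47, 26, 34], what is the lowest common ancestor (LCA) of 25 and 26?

Tree insertion order: [25, 8, 11, 7, 22, 47, 26, 34]
Tree (level-order array): [25, 8, 47, 7, 11, 26, None, None, None, None, 22, None, 34]
In a BST, the LCA of p=25, q=26 is the first node v on the
root-to-leaf path with p <= v <= q (go left if both < v, right if both > v).
Walk from root:
  at 25: 25 <= 25 <= 26, this is the LCA
LCA = 25


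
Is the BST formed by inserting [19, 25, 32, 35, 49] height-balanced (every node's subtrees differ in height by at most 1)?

Tree (level-order array): [19, None, 25, None, 32, None, 35, None, 49]
Definition: a tree is height-balanced if, at every node, |h(left) - h(right)| <= 1 (empty subtree has height -1).
Bottom-up per-node check:
  node 49: h_left=-1, h_right=-1, diff=0 [OK], height=0
  node 35: h_left=-1, h_right=0, diff=1 [OK], height=1
  node 32: h_left=-1, h_right=1, diff=2 [FAIL (|-1-1|=2 > 1)], height=2
  node 25: h_left=-1, h_right=2, diff=3 [FAIL (|-1-2|=3 > 1)], height=3
  node 19: h_left=-1, h_right=3, diff=4 [FAIL (|-1-3|=4 > 1)], height=4
Node 32 violates the condition: |-1 - 1| = 2 > 1.
Result: Not balanced


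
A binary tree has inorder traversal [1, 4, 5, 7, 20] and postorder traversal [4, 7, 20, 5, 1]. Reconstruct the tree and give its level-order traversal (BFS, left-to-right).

Inorder:   [1, 4, 5, 7, 20]
Postorder: [4, 7, 20, 5, 1]
Algorithm: postorder visits root last, so walk postorder right-to-left;
each value is the root of the current inorder slice — split it at that
value, recurse on the right subtree first, then the left.
Recursive splits:
  root=1; inorder splits into left=[], right=[4, 5, 7, 20]
  root=5; inorder splits into left=[4], right=[7, 20]
  root=20; inorder splits into left=[7], right=[]
  root=7; inorder splits into left=[], right=[]
  root=4; inorder splits into left=[], right=[]
Reconstructed level-order: [1, 5, 4, 20, 7]


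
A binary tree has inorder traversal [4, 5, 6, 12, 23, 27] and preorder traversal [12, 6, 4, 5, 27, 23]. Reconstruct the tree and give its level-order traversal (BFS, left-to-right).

Inorder:  [4, 5, 6, 12, 23, 27]
Preorder: [12, 6, 4, 5, 27, 23]
Algorithm: preorder visits root first, so consume preorder in order;
for each root, split the current inorder slice at that value into
left-subtree inorder and right-subtree inorder, then recurse.
Recursive splits:
  root=12; inorder splits into left=[4, 5, 6], right=[23, 27]
  root=6; inorder splits into left=[4, 5], right=[]
  root=4; inorder splits into left=[], right=[5]
  root=5; inorder splits into left=[], right=[]
  root=27; inorder splits into left=[23], right=[]
  root=23; inorder splits into left=[], right=[]
Reconstructed level-order: [12, 6, 27, 4, 23, 5]


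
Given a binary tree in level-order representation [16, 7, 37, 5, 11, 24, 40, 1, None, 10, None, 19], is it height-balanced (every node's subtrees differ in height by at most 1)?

Tree (level-order array): [16, 7, 37, 5, 11, 24, 40, 1, None, 10, None, 19]
Definition: a tree is height-balanced if, at every node, |h(left) - h(right)| <= 1 (empty subtree has height -1).
Bottom-up per-node check:
  node 1: h_left=-1, h_right=-1, diff=0 [OK], height=0
  node 5: h_left=0, h_right=-1, diff=1 [OK], height=1
  node 10: h_left=-1, h_right=-1, diff=0 [OK], height=0
  node 11: h_left=0, h_right=-1, diff=1 [OK], height=1
  node 7: h_left=1, h_right=1, diff=0 [OK], height=2
  node 19: h_left=-1, h_right=-1, diff=0 [OK], height=0
  node 24: h_left=0, h_right=-1, diff=1 [OK], height=1
  node 40: h_left=-1, h_right=-1, diff=0 [OK], height=0
  node 37: h_left=1, h_right=0, diff=1 [OK], height=2
  node 16: h_left=2, h_right=2, diff=0 [OK], height=3
All nodes satisfy the balance condition.
Result: Balanced


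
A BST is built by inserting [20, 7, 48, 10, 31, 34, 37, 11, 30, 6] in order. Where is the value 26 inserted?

Starting tree (level order): [20, 7, 48, 6, 10, 31, None, None, None, None, 11, 30, 34, None, None, None, None, None, 37]
Insertion path: 20 -> 48 -> 31 -> 30
Result: insert 26 as left child of 30
Final tree (level order): [20, 7, 48, 6, 10, 31, None, None, None, None, 11, 30, 34, None, None, 26, None, None, 37]


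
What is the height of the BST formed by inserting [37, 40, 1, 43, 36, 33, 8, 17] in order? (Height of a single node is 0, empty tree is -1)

Insertion order: [37, 40, 1, 43, 36, 33, 8, 17]
Tree (level-order array): [37, 1, 40, None, 36, None, 43, 33, None, None, None, 8, None, None, 17]
Compute height bottom-up (empty subtree = -1):
  height(17) = 1 + max(-1, -1) = 0
  height(8) = 1 + max(-1, 0) = 1
  height(33) = 1 + max(1, -1) = 2
  height(36) = 1 + max(2, -1) = 3
  height(1) = 1 + max(-1, 3) = 4
  height(43) = 1 + max(-1, -1) = 0
  height(40) = 1 + max(-1, 0) = 1
  height(37) = 1 + max(4, 1) = 5
Height = 5


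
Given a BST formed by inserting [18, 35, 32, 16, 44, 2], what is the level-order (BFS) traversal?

Tree insertion order: [18, 35, 32, 16, 44, 2]
Tree (level-order array): [18, 16, 35, 2, None, 32, 44]
BFS from the root, enqueuing left then right child of each popped node:
  queue [18] -> pop 18, enqueue [16, 35], visited so far: [18]
  queue [16, 35] -> pop 16, enqueue [2], visited so far: [18, 16]
  queue [35, 2] -> pop 35, enqueue [32, 44], visited so far: [18, 16, 35]
  queue [2, 32, 44] -> pop 2, enqueue [none], visited so far: [18, 16, 35, 2]
  queue [32, 44] -> pop 32, enqueue [none], visited so far: [18, 16, 35, 2, 32]
  queue [44] -> pop 44, enqueue [none], visited so far: [18, 16, 35, 2, 32, 44]
Result: [18, 16, 35, 2, 32, 44]


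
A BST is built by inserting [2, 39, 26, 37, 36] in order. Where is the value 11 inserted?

Starting tree (level order): [2, None, 39, 26, None, None, 37, 36]
Insertion path: 2 -> 39 -> 26
Result: insert 11 as left child of 26
Final tree (level order): [2, None, 39, 26, None, 11, 37, None, None, 36]


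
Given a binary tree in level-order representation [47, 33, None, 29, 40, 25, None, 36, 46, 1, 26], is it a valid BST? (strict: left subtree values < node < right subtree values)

Level-order array: [47, 33, None, 29, 40, 25, None, 36, 46, 1, 26]
Validate using subtree bounds (lo, hi): at each node, require lo < value < hi,
then recurse left with hi=value and right with lo=value.
Preorder trace (stopping at first violation):
  at node 47 with bounds (-inf, +inf): OK
  at node 33 with bounds (-inf, 47): OK
  at node 29 with bounds (-inf, 33): OK
  at node 25 with bounds (-inf, 29): OK
  at node 1 with bounds (-inf, 25): OK
  at node 26 with bounds (25, 29): OK
  at node 40 with bounds (33, 47): OK
  at node 36 with bounds (33, 40): OK
  at node 46 with bounds (40, 47): OK
No violation found at any node.
Result: Valid BST


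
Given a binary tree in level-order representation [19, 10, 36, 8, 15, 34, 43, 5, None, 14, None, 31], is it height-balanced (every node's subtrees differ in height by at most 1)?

Tree (level-order array): [19, 10, 36, 8, 15, 34, 43, 5, None, 14, None, 31]
Definition: a tree is height-balanced if, at every node, |h(left) - h(right)| <= 1 (empty subtree has height -1).
Bottom-up per-node check:
  node 5: h_left=-1, h_right=-1, diff=0 [OK], height=0
  node 8: h_left=0, h_right=-1, diff=1 [OK], height=1
  node 14: h_left=-1, h_right=-1, diff=0 [OK], height=0
  node 15: h_left=0, h_right=-1, diff=1 [OK], height=1
  node 10: h_left=1, h_right=1, diff=0 [OK], height=2
  node 31: h_left=-1, h_right=-1, diff=0 [OK], height=0
  node 34: h_left=0, h_right=-1, diff=1 [OK], height=1
  node 43: h_left=-1, h_right=-1, diff=0 [OK], height=0
  node 36: h_left=1, h_right=0, diff=1 [OK], height=2
  node 19: h_left=2, h_right=2, diff=0 [OK], height=3
All nodes satisfy the balance condition.
Result: Balanced


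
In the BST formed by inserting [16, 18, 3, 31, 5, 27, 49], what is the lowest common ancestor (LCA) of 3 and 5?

Tree insertion order: [16, 18, 3, 31, 5, 27, 49]
Tree (level-order array): [16, 3, 18, None, 5, None, 31, None, None, 27, 49]
In a BST, the LCA of p=3, q=5 is the first node v on the
root-to-leaf path with p <= v <= q (go left if both < v, right if both > v).
Walk from root:
  at 16: both 3 and 5 < 16, go left
  at 3: 3 <= 3 <= 5, this is the LCA
LCA = 3


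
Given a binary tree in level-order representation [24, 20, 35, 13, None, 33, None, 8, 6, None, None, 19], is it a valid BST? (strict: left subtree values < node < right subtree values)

Level-order array: [24, 20, 35, 13, None, 33, None, 8, 6, None, None, 19]
Validate using subtree bounds (lo, hi): at each node, require lo < value < hi,
then recurse left with hi=value and right with lo=value.
Preorder trace (stopping at first violation):
  at node 24 with bounds (-inf, +inf): OK
  at node 20 with bounds (-inf, 24): OK
  at node 13 with bounds (-inf, 20): OK
  at node 8 with bounds (-inf, 13): OK
  at node 19 with bounds (-inf, 8): VIOLATION
Node 19 violates its bound: not (-inf < 19 < 8).
Result: Not a valid BST


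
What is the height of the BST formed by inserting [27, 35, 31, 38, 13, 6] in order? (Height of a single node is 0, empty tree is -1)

Insertion order: [27, 35, 31, 38, 13, 6]
Tree (level-order array): [27, 13, 35, 6, None, 31, 38]
Compute height bottom-up (empty subtree = -1):
  height(6) = 1 + max(-1, -1) = 0
  height(13) = 1 + max(0, -1) = 1
  height(31) = 1 + max(-1, -1) = 0
  height(38) = 1 + max(-1, -1) = 0
  height(35) = 1 + max(0, 0) = 1
  height(27) = 1 + max(1, 1) = 2
Height = 2


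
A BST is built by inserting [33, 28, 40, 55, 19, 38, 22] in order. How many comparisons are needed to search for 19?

Search path for 19: 33 -> 28 -> 19
Found: True
Comparisons: 3


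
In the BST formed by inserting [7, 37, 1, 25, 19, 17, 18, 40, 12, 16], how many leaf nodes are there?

Tree built from: [7, 37, 1, 25, 19, 17, 18, 40, 12, 16]
Tree (level-order array): [7, 1, 37, None, None, 25, 40, 19, None, None, None, 17, None, 12, 18, None, 16]
Rule: A leaf has 0 children.
Per-node child counts:
  node 7: 2 child(ren)
  node 1: 0 child(ren)
  node 37: 2 child(ren)
  node 25: 1 child(ren)
  node 19: 1 child(ren)
  node 17: 2 child(ren)
  node 12: 1 child(ren)
  node 16: 0 child(ren)
  node 18: 0 child(ren)
  node 40: 0 child(ren)
Matching nodes: [1, 16, 18, 40]
Count of leaf nodes: 4


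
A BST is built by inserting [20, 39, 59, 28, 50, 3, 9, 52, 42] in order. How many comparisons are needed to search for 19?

Search path for 19: 20 -> 3 -> 9
Found: False
Comparisons: 3


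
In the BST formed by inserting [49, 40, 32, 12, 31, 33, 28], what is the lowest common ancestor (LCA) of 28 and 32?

Tree insertion order: [49, 40, 32, 12, 31, 33, 28]
Tree (level-order array): [49, 40, None, 32, None, 12, 33, None, 31, None, None, 28]
In a BST, the LCA of p=28, q=32 is the first node v on the
root-to-leaf path with p <= v <= q (go left if both < v, right if both > v).
Walk from root:
  at 49: both 28 and 32 < 49, go left
  at 40: both 28 and 32 < 40, go left
  at 32: 28 <= 32 <= 32, this is the LCA
LCA = 32


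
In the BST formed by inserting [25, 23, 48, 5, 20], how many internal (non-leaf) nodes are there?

Tree built from: [25, 23, 48, 5, 20]
Tree (level-order array): [25, 23, 48, 5, None, None, None, None, 20]
Rule: An internal node has at least one child.
Per-node child counts:
  node 25: 2 child(ren)
  node 23: 1 child(ren)
  node 5: 1 child(ren)
  node 20: 0 child(ren)
  node 48: 0 child(ren)
Matching nodes: [25, 23, 5]
Count of internal (non-leaf) nodes: 3


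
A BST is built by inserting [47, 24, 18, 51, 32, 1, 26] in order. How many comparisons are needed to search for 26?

Search path for 26: 47 -> 24 -> 32 -> 26
Found: True
Comparisons: 4


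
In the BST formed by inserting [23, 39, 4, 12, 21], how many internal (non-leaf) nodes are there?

Tree built from: [23, 39, 4, 12, 21]
Tree (level-order array): [23, 4, 39, None, 12, None, None, None, 21]
Rule: An internal node has at least one child.
Per-node child counts:
  node 23: 2 child(ren)
  node 4: 1 child(ren)
  node 12: 1 child(ren)
  node 21: 0 child(ren)
  node 39: 0 child(ren)
Matching nodes: [23, 4, 12]
Count of internal (non-leaf) nodes: 3
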